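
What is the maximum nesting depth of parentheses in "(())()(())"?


Input: "(())()(())"
Tracking depth:
  Position 0 '(': depth becomes 1
  Position 1 '(': depth becomes 2
  Position 2 ')': depth becomes 1
  Position 3 ')': depth becomes 0
  Position 4 '(': depth becomes 1
  Position 5 ')': depth becomes 0
  Position 6 '(': depth becomes 1
  Position 7 '(': depth becomes 2
  Position 8 ')': depth becomes 1
  Position 9 ')': depth becomes 0
Maximum depth reached: 2

2


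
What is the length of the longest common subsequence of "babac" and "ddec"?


LCS of "babac" and "ddec"
DP table:
           d    d    e    c
      0    0    0    0    0
  b   0    0    0    0    0
  a   0    0    0    0    0
  b   0    0    0    0    0
  a   0    0    0    0    0
  c   0    0    0    0    1
LCS length = dp[5][4] = 1

1


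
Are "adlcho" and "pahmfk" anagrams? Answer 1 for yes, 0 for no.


Strings: "adlcho", "pahmfk"
Sorted first:  acdhlo
Sorted second: afhkmp
Differ at position 1: 'c' vs 'f' => not anagrams

0


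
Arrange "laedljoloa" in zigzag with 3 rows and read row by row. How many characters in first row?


Zigzag "laedljoloa" into 3 rows:
Placing characters:
  'l' => row 0
  'a' => row 1
  'e' => row 2
  'd' => row 1
  'l' => row 0
  'j' => row 1
  'o' => row 2
  'l' => row 1
  'o' => row 0
  'a' => row 1
Rows:
  Row 0: "llo"
  Row 1: "adjla"
  Row 2: "eo"
First row length: 3

3


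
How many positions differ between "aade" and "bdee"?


Comparing "aade" and "bdee" position by position:
  Position 0: 'a' vs 'b' => DIFFER
  Position 1: 'a' vs 'd' => DIFFER
  Position 2: 'd' vs 'e' => DIFFER
  Position 3: 'e' vs 'e' => same
Positions that differ: 3

3


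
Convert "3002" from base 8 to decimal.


Input: "3002" in base 8
Positional expansion:
  Digit '3' (value 3) x 8^3 = 1536
  Digit '0' (value 0) x 8^2 = 0
  Digit '0' (value 0) x 8^1 = 0
  Digit '2' (value 2) x 8^0 = 2
Sum = 1538

1538


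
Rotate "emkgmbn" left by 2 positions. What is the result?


Input: "emkgmbn", rotate left by 2
First 2 characters: "em"
Remaining characters: "kgmbn"
Concatenate remaining + first: "kgmbn" + "em" = "kgmbnem"

kgmbnem


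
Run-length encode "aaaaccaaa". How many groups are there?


Input: aaaaccaaa
Scanning for consecutive runs:
  Group 1: 'a' x 4 (positions 0-3)
  Group 2: 'c' x 2 (positions 4-5)
  Group 3: 'a' x 3 (positions 6-8)
Total groups: 3

3


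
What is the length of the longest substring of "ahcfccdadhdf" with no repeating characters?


Input: "ahcfccdadhdf"
Sliding window (track last position of each char):
  Position 0 ('a'): window [0,0] length 1 -- new best
  Position 1 ('h'): window [0,1] length 2 -- new best
  Position 2 ('c'): window [0,2] length 3 -- new best
  Position 3 ('f'): window [0,3] length 4 -- new best
  Position 4 ('c'): repeat (last at 2), move window start to 3
  Position 4 ('c'): window [3,4] length 2
  Position 5 ('c'): repeat (last at 4), move window start to 5
  Position 5 ('c'): window [5,5] length 1
  Position 6 ('d'): window [5,6] length 2
  Position 7 ('a'): window [5,7] length 3
  Position 8 ('d'): repeat (last at 6), move window start to 7
  Position 8 ('d'): window [7,8] length 2
  Position 9 ('h'): window [7,9] length 3
  Position 10 ('d'): repeat (last at 8), move window start to 9
  Position 10 ('d'): window [9,10] length 2
  Position 11 ('f'): window [9,11] length 3
Longest substring with no repeats: "ahcf" with length 4

4


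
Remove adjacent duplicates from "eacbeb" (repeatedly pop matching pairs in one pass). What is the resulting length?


Input: eacbeb
Stack-based adjacent duplicate removal:
  Read 'e': push. Stack: e
  Read 'a': push. Stack: ea
  Read 'c': push. Stack: eac
  Read 'b': push. Stack: eacb
  Read 'e': push. Stack: eacbe
  Read 'b': push. Stack: eacbeb
Final stack: "eacbeb" (length 6)

6


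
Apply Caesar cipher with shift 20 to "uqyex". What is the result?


Caesar cipher: shift "uqyex" by 20
  'u' (pos 20) + 20 = pos 14 = 'o'
  'q' (pos 16) + 20 = pos 10 = 'k'
  'y' (pos 24) + 20 = pos 18 = 's'
  'e' (pos 4) + 20 = pos 24 = 'y'
  'x' (pos 23) + 20 = pos 17 = 'r'
Result: oksyr

oksyr


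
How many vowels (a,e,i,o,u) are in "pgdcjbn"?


Input: pgdcjbn
Checking each character:
  'p' at position 0: consonant
  'g' at position 1: consonant
  'd' at position 2: consonant
  'c' at position 3: consonant
  'j' at position 4: consonant
  'b' at position 5: consonant
  'n' at position 6: consonant
Total vowels: 0

0


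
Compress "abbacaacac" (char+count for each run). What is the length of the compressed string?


Input: abbacaacac
Runs:
  'a' x 1 => "a1"
  'b' x 2 => "b2"
  'a' x 1 => "a1"
  'c' x 1 => "c1"
  'a' x 2 => "a2"
  'c' x 1 => "c1"
  'a' x 1 => "a1"
  'c' x 1 => "c1"
Compressed: "a1b2a1c1a2c1a1c1"
Compressed length: 16

16


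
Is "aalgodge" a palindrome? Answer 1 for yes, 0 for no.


Input: aalgodge
Reversed: egdoglaa
  Compare pos 0 ('a') with pos 7 ('e'): MISMATCH
  Compare pos 1 ('a') with pos 6 ('g'): MISMATCH
  Compare pos 2 ('l') with pos 5 ('d'): MISMATCH
  Compare pos 3 ('g') with pos 4 ('o'): MISMATCH
Result: not a palindrome

0


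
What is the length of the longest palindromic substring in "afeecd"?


Input: "afeecd"
Checking substrings for palindromes:
  [2:4] "ee" (len 2) => palindrome
Longest palindromic substring: "ee" with length 2

2


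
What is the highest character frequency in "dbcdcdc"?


Input: dbcdcdc
Character counts:
  'b': 1
  'c': 3
  'd': 3
Maximum frequency: 3

3


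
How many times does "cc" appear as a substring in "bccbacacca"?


Searching for "cc" in "bccbacacca"
Scanning each position:
  Position 0: "bc" => no
  Position 1: "cc" => MATCH
  Position 2: "cb" => no
  Position 3: "ba" => no
  Position 4: "ac" => no
  Position 5: "ca" => no
  Position 6: "ac" => no
  Position 7: "cc" => MATCH
  Position 8: "ca" => no
Total occurrences: 2

2


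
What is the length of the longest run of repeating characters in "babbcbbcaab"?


Input: "babbcbbcaab"
Scanning for longest run:
  Position 1 ('a'): new char, reset run to 1
  Position 2 ('b'): new char, reset run to 1
  Position 3 ('b'): continues run of 'b', length=2
  Position 4 ('c'): new char, reset run to 1
  Position 5 ('b'): new char, reset run to 1
  Position 6 ('b'): continues run of 'b', length=2
  Position 7 ('c'): new char, reset run to 1
  Position 8 ('a'): new char, reset run to 1
  Position 9 ('a'): continues run of 'a', length=2
  Position 10 ('b'): new char, reset run to 1
Longest run: 'b' with length 2

2


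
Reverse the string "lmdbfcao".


Input: lmdbfcao
Reading characters right to left:
  Position 7: 'o'
  Position 6: 'a'
  Position 5: 'c'
  Position 4: 'f'
  Position 3: 'b'
  Position 2: 'd'
  Position 1: 'm'
  Position 0: 'l'
Reversed: oacfbdml

oacfbdml


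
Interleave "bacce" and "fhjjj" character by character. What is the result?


Interleaving "bacce" and "fhjjj":
  Position 0: 'b' from first, 'f' from second => "bf"
  Position 1: 'a' from first, 'h' from second => "ah"
  Position 2: 'c' from first, 'j' from second => "cj"
  Position 3: 'c' from first, 'j' from second => "cj"
  Position 4: 'e' from first, 'j' from second => "ej"
Result: bfahcjcjej

bfahcjcjej


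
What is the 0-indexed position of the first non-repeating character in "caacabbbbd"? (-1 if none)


Input: caacabbbbd
Character frequencies:
  'a': 3
  'b': 4
  'c': 2
  'd': 1
Scanning left to right for freq == 1:
  Position 0 ('c'): freq=2, skip
  Position 1 ('a'): freq=3, skip
  Position 2 ('a'): freq=3, skip
  Position 3 ('c'): freq=2, skip
  Position 4 ('a'): freq=3, skip
  Position 5 ('b'): freq=4, skip
  Position 6 ('b'): freq=4, skip
  Position 7 ('b'): freq=4, skip
  Position 8 ('b'): freq=4, skip
  Position 9 ('d'): unique! => answer = 9

9


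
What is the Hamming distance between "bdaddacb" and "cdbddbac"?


Comparing "bdaddacb" and "cdbddbac" position by position:
  Position 0: 'b' vs 'c' => differ
  Position 1: 'd' vs 'd' => same
  Position 2: 'a' vs 'b' => differ
  Position 3: 'd' vs 'd' => same
  Position 4: 'd' vs 'd' => same
  Position 5: 'a' vs 'b' => differ
  Position 6: 'c' vs 'a' => differ
  Position 7: 'b' vs 'c' => differ
Total differences (Hamming distance): 5

5


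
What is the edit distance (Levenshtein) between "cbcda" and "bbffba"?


Computing edit distance: "cbcda" -> "bbffba"
DP table:
           b    b    f    f    b    a
      0    1    2    3    4    5    6
  c   1    1    2    3    4    5    6
  b   2    1    1    2    3    4    5
  c   3    2    2    2    3    4    5
  d   4    3    3    3    3    4    5
  a   5    4    4    4    4    4    4
Edit distance = dp[5][6] = 4

4


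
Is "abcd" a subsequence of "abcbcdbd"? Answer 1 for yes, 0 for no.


Check if "abcd" is a subsequence of "abcbcdbd"
Greedy scan:
  Position 0 ('a'): matches sub[0] = 'a'
  Position 1 ('b'): matches sub[1] = 'b'
  Position 2 ('c'): matches sub[2] = 'c'
  Position 3 ('b'): no match needed
  Position 4 ('c'): no match needed
  Position 5 ('d'): matches sub[3] = 'd'
  Position 6 ('b'): no match needed
  Position 7 ('d'): no match needed
All 4 characters matched => is a subsequence

1


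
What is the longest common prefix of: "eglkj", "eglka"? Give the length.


Words: eglkj, eglka
  Position 0: all 'e' => match
  Position 1: all 'g' => match
  Position 2: all 'l' => match
  Position 3: all 'k' => match
  Position 4: ('j', 'a') => mismatch, stop
LCP = "eglk" (length 4)

4


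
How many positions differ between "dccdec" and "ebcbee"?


Comparing "dccdec" and "ebcbee" position by position:
  Position 0: 'd' vs 'e' => DIFFER
  Position 1: 'c' vs 'b' => DIFFER
  Position 2: 'c' vs 'c' => same
  Position 3: 'd' vs 'b' => DIFFER
  Position 4: 'e' vs 'e' => same
  Position 5: 'c' vs 'e' => DIFFER
Positions that differ: 4

4


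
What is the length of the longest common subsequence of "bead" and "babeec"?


LCS of "bead" and "babeec"
DP table:
           b    a    b    e    e    c
      0    0    0    0    0    0    0
  b   0    1    1    1    1    1    1
  e   0    1    1    1    2    2    2
  a   0    1    2    2    2    2    2
  d   0    1    2    2    2    2    2
LCS length = dp[4][6] = 2

2


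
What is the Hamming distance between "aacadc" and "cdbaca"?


Comparing "aacadc" and "cdbaca" position by position:
  Position 0: 'a' vs 'c' => differ
  Position 1: 'a' vs 'd' => differ
  Position 2: 'c' vs 'b' => differ
  Position 3: 'a' vs 'a' => same
  Position 4: 'd' vs 'c' => differ
  Position 5: 'c' vs 'a' => differ
Total differences (Hamming distance): 5

5


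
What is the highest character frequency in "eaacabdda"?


Input: eaacabdda
Character counts:
  'a': 4
  'b': 1
  'c': 1
  'd': 2
  'e': 1
Maximum frequency: 4

4


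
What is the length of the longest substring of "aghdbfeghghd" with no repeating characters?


Input: "aghdbfeghghd"
Sliding window (track last position of each char):
  Position 0 ('a'): window [0,0] length 1 -- new best
  Position 1 ('g'): window [0,1] length 2 -- new best
  Position 2 ('h'): window [0,2] length 3 -- new best
  Position 3 ('d'): window [0,3] length 4 -- new best
  Position 4 ('b'): window [0,4] length 5 -- new best
  Position 5 ('f'): window [0,5] length 6 -- new best
  Position 6 ('e'): window [0,6] length 7 -- new best
  Position 7 ('g'): repeat (last at 1), move window start to 2
  Position 7 ('g'): window [2,7] length 6
  Position 8 ('h'): repeat (last at 2), move window start to 3
  Position 8 ('h'): window [3,8] length 6
  Position 9 ('g'): repeat (last at 7), move window start to 8
  Position 9 ('g'): window [8,9] length 2
  Position 10 ('h'): repeat (last at 8), move window start to 9
  Position 10 ('h'): window [9,10] length 2
  Position 11 ('d'): window [9,11] length 3
Longest substring with no repeats: "aghdbfe" with length 7

7


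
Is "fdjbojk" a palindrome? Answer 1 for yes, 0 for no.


Input: fdjbojk
Reversed: kjobjdf
  Compare pos 0 ('f') with pos 6 ('k'): MISMATCH
  Compare pos 1 ('d') with pos 5 ('j'): MISMATCH
  Compare pos 2 ('j') with pos 4 ('o'): MISMATCH
Result: not a palindrome

0


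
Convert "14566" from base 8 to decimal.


Input: "14566" in base 8
Positional expansion:
  Digit '1' (value 1) x 8^4 = 4096
  Digit '4' (value 4) x 8^3 = 2048
  Digit '5' (value 5) x 8^2 = 320
  Digit '6' (value 6) x 8^1 = 48
  Digit '6' (value 6) x 8^0 = 6
Sum = 6518

6518


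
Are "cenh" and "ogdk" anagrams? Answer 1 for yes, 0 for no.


Strings: "cenh", "ogdk"
Sorted first:  cehn
Sorted second: dgko
Differ at position 0: 'c' vs 'd' => not anagrams

0


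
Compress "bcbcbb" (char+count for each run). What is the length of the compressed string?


Input: bcbcbb
Runs:
  'b' x 1 => "b1"
  'c' x 1 => "c1"
  'b' x 1 => "b1"
  'c' x 1 => "c1"
  'b' x 2 => "b2"
Compressed: "b1c1b1c1b2"
Compressed length: 10

10


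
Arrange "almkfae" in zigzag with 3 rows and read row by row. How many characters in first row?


Zigzag "almkfae" into 3 rows:
Placing characters:
  'a' => row 0
  'l' => row 1
  'm' => row 2
  'k' => row 1
  'f' => row 0
  'a' => row 1
  'e' => row 2
Rows:
  Row 0: "af"
  Row 1: "lka"
  Row 2: "me"
First row length: 2

2


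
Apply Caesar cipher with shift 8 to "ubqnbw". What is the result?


Caesar cipher: shift "ubqnbw" by 8
  'u' (pos 20) + 8 = pos 2 = 'c'
  'b' (pos 1) + 8 = pos 9 = 'j'
  'q' (pos 16) + 8 = pos 24 = 'y'
  'n' (pos 13) + 8 = pos 21 = 'v'
  'b' (pos 1) + 8 = pos 9 = 'j'
  'w' (pos 22) + 8 = pos 4 = 'e'
Result: cjyvje

cjyvje


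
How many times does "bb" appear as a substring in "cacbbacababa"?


Searching for "bb" in "cacbbacababa"
Scanning each position:
  Position 0: "ca" => no
  Position 1: "ac" => no
  Position 2: "cb" => no
  Position 3: "bb" => MATCH
  Position 4: "ba" => no
  Position 5: "ac" => no
  Position 6: "ca" => no
  Position 7: "ab" => no
  Position 8: "ba" => no
  Position 9: "ab" => no
  Position 10: "ba" => no
Total occurrences: 1

1


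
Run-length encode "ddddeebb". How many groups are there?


Input: ddddeebb
Scanning for consecutive runs:
  Group 1: 'd' x 4 (positions 0-3)
  Group 2: 'e' x 2 (positions 4-5)
  Group 3: 'b' x 2 (positions 6-7)
Total groups: 3

3


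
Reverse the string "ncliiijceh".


Input: ncliiijceh
Reading characters right to left:
  Position 9: 'h'
  Position 8: 'e'
  Position 7: 'c'
  Position 6: 'j'
  Position 5: 'i'
  Position 4: 'i'
  Position 3: 'i'
  Position 2: 'l'
  Position 1: 'c'
  Position 0: 'n'
Reversed: hecjiiilcn

hecjiiilcn


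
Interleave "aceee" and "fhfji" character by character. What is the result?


Interleaving "aceee" and "fhfji":
  Position 0: 'a' from first, 'f' from second => "af"
  Position 1: 'c' from first, 'h' from second => "ch"
  Position 2: 'e' from first, 'f' from second => "ef"
  Position 3: 'e' from first, 'j' from second => "ej"
  Position 4: 'e' from first, 'i' from second => "ei"
Result: afchefejei

afchefejei


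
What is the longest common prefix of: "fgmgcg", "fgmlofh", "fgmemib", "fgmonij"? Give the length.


Words: fgmgcg, fgmlofh, fgmemib, fgmonij
  Position 0: all 'f' => match
  Position 1: all 'g' => match
  Position 2: all 'm' => match
  Position 3: ('g', 'l', 'e', 'o') => mismatch, stop
LCP = "fgm" (length 3)

3


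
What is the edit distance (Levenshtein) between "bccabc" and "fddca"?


Computing edit distance: "bccabc" -> "fddca"
DP table:
           f    d    d    c    a
      0    1    2    3    4    5
  b   1    1    2    3    4    5
  c   2    2    2    3    3    4
  c   3    3    3    3    3    4
  a   4    4    4    4    4    3
  b   5    5    5    5    5    4
  c   6    6    6    6    5    5
Edit distance = dp[6][5] = 5

5


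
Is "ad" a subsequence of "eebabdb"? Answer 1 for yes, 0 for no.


Check if "ad" is a subsequence of "eebabdb"
Greedy scan:
  Position 0 ('e'): no match needed
  Position 1 ('e'): no match needed
  Position 2 ('b'): no match needed
  Position 3 ('a'): matches sub[0] = 'a'
  Position 4 ('b'): no match needed
  Position 5 ('d'): matches sub[1] = 'd'
  Position 6 ('b'): no match needed
All 2 characters matched => is a subsequence

1


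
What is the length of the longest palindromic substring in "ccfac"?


Input: "ccfac"
Checking substrings for palindromes:
  [0:2] "cc" (len 2) => palindrome
Longest palindromic substring: "cc" with length 2

2


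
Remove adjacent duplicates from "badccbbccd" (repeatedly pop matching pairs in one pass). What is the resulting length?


Input: badccbbccd
Stack-based adjacent duplicate removal:
  Read 'b': push. Stack: b
  Read 'a': push. Stack: ba
  Read 'd': push. Stack: bad
  Read 'c': push. Stack: badc
  Read 'c': matches stack top 'c' => pop. Stack: bad
  Read 'b': push. Stack: badb
  Read 'b': matches stack top 'b' => pop. Stack: bad
  Read 'c': push. Stack: badc
  Read 'c': matches stack top 'c' => pop. Stack: bad
  Read 'd': matches stack top 'd' => pop. Stack: ba
Final stack: "ba" (length 2)

2


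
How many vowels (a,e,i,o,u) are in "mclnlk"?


Input: mclnlk
Checking each character:
  'm' at position 0: consonant
  'c' at position 1: consonant
  'l' at position 2: consonant
  'n' at position 3: consonant
  'l' at position 4: consonant
  'k' at position 5: consonant
Total vowels: 0

0


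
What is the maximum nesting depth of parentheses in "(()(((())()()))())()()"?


Input: "(()(((())()()))())()()"
Tracking depth:
  Position 0 '(': depth becomes 1
  Position 1 '(': depth becomes 2
  Position 2 ')': depth becomes 1
  Position 3 '(': depth becomes 2
  Position 4 '(': depth becomes 3
  Position 5 '(': depth becomes 4
  Position 6 '(': depth becomes 5
  Position 7 ')': depth becomes 4
  Position 8 ')': depth becomes 3
  Position 9 '(': depth becomes 4
  Position 10 ')': depth becomes 3
  Position 11 '(': depth becomes 4
  Position 12 ')': depth becomes 3
  Position 13 ')': depth becomes 2
  Position 14 ')': depth becomes 1
  Position 15 '(': depth becomes 2
  Position 16 ')': depth becomes 1
  Position 17 ')': depth becomes 0
  Position 18 '(': depth becomes 1
  Position 19 ')': depth becomes 0
  Position 20 '(': depth becomes 1
  Position 21 ')': depth becomes 0
Maximum depth reached: 5

5


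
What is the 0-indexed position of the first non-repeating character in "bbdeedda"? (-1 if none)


Input: bbdeedda
Character frequencies:
  'a': 1
  'b': 2
  'd': 3
  'e': 2
Scanning left to right for freq == 1:
  Position 0 ('b'): freq=2, skip
  Position 1 ('b'): freq=2, skip
  Position 2 ('d'): freq=3, skip
  Position 3 ('e'): freq=2, skip
  Position 4 ('e'): freq=2, skip
  Position 5 ('d'): freq=3, skip
  Position 6 ('d'): freq=3, skip
  Position 7 ('a'): unique! => answer = 7

7


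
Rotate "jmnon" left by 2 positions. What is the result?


Input: "jmnon", rotate left by 2
First 2 characters: "jm"
Remaining characters: "non"
Concatenate remaining + first: "non" + "jm" = "nonjm"

nonjm


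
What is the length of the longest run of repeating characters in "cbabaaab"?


Input: "cbabaaab"
Scanning for longest run:
  Position 1 ('b'): new char, reset run to 1
  Position 2 ('a'): new char, reset run to 1
  Position 3 ('b'): new char, reset run to 1
  Position 4 ('a'): new char, reset run to 1
  Position 5 ('a'): continues run of 'a', length=2
  Position 6 ('a'): continues run of 'a', length=3
  Position 7 ('b'): new char, reset run to 1
Longest run: 'a' with length 3

3


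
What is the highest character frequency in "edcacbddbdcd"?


Input: edcacbddbdcd
Character counts:
  'a': 1
  'b': 2
  'c': 3
  'd': 5
  'e': 1
Maximum frequency: 5

5


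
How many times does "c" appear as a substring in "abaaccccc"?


Searching for "c" in "abaaccccc"
Scanning each position:
  Position 0: "a" => no
  Position 1: "b" => no
  Position 2: "a" => no
  Position 3: "a" => no
  Position 4: "c" => MATCH
  Position 5: "c" => MATCH
  Position 6: "c" => MATCH
  Position 7: "c" => MATCH
  Position 8: "c" => MATCH
Total occurrences: 5

5


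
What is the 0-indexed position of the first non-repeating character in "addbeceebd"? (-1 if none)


Input: addbeceebd
Character frequencies:
  'a': 1
  'b': 2
  'c': 1
  'd': 3
  'e': 3
Scanning left to right for freq == 1:
  Position 0 ('a'): unique! => answer = 0

0


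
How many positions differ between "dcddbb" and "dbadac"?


Comparing "dcddbb" and "dbadac" position by position:
  Position 0: 'd' vs 'd' => same
  Position 1: 'c' vs 'b' => DIFFER
  Position 2: 'd' vs 'a' => DIFFER
  Position 3: 'd' vs 'd' => same
  Position 4: 'b' vs 'a' => DIFFER
  Position 5: 'b' vs 'c' => DIFFER
Positions that differ: 4

4


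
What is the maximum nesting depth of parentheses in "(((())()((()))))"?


Input: "(((())()((()))))"
Tracking depth:
  Position 0 '(': depth becomes 1
  Position 1 '(': depth becomes 2
  Position 2 '(': depth becomes 3
  Position 3 '(': depth becomes 4
  Position 4 ')': depth becomes 3
  Position 5 ')': depth becomes 2
  Position 6 '(': depth becomes 3
  Position 7 ')': depth becomes 2
  Position 8 '(': depth becomes 3
  Position 9 '(': depth becomes 4
  Position 10 '(': depth becomes 5
  Position 11 ')': depth becomes 4
  Position 12 ')': depth becomes 3
  Position 13 ')': depth becomes 2
  Position 14 ')': depth becomes 1
  Position 15 ')': depth becomes 0
Maximum depth reached: 5

5


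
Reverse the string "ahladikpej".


Input: ahladikpej
Reading characters right to left:
  Position 9: 'j'
  Position 8: 'e'
  Position 7: 'p'
  Position 6: 'k'
  Position 5: 'i'
  Position 4: 'd'
  Position 3: 'a'
  Position 2: 'l'
  Position 1: 'h'
  Position 0: 'a'
Reversed: jepkidalha

jepkidalha


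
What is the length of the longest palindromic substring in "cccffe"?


Input: "cccffe"
Checking substrings for palindromes:
  [0:3] "ccc" (len 3) => palindrome
  [0:2] "cc" (len 2) => palindrome
  [1:3] "cc" (len 2) => palindrome
  [3:5] "ff" (len 2) => palindrome
Longest palindromic substring: "ccc" with length 3

3


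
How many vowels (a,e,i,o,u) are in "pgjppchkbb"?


Input: pgjppchkbb
Checking each character:
  'p' at position 0: consonant
  'g' at position 1: consonant
  'j' at position 2: consonant
  'p' at position 3: consonant
  'p' at position 4: consonant
  'c' at position 5: consonant
  'h' at position 6: consonant
  'k' at position 7: consonant
  'b' at position 8: consonant
  'b' at position 9: consonant
Total vowels: 0

0


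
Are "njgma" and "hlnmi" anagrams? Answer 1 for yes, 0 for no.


Strings: "njgma", "hlnmi"
Sorted first:  agjmn
Sorted second: hilmn
Differ at position 0: 'a' vs 'h' => not anagrams

0


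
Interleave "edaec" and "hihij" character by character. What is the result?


Interleaving "edaec" and "hihij":
  Position 0: 'e' from first, 'h' from second => "eh"
  Position 1: 'd' from first, 'i' from second => "di"
  Position 2: 'a' from first, 'h' from second => "ah"
  Position 3: 'e' from first, 'i' from second => "ei"
  Position 4: 'c' from first, 'j' from second => "cj"
Result: ehdiaheicj

ehdiaheicj


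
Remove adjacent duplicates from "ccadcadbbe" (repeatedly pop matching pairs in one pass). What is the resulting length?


Input: ccadcadbbe
Stack-based adjacent duplicate removal:
  Read 'c': push. Stack: c
  Read 'c': matches stack top 'c' => pop. Stack: (empty)
  Read 'a': push. Stack: a
  Read 'd': push. Stack: ad
  Read 'c': push. Stack: adc
  Read 'a': push. Stack: adca
  Read 'd': push. Stack: adcad
  Read 'b': push. Stack: adcadb
  Read 'b': matches stack top 'b' => pop. Stack: adcad
  Read 'e': push. Stack: adcade
Final stack: "adcade" (length 6)

6


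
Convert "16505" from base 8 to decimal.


Input: "16505" in base 8
Positional expansion:
  Digit '1' (value 1) x 8^4 = 4096
  Digit '6' (value 6) x 8^3 = 3072
  Digit '5' (value 5) x 8^2 = 320
  Digit '0' (value 0) x 8^1 = 0
  Digit '5' (value 5) x 8^0 = 5
Sum = 7493

7493


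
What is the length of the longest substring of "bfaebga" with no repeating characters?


Input: "bfaebga"
Sliding window (track last position of each char):
  Position 0 ('b'): window [0,0] length 1 -- new best
  Position 1 ('f'): window [0,1] length 2 -- new best
  Position 2 ('a'): window [0,2] length 3 -- new best
  Position 3 ('e'): window [0,3] length 4 -- new best
  Position 4 ('b'): repeat (last at 0), move window start to 1
  Position 4 ('b'): window [1,4] length 4
  Position 5 ('g'): window [1,5] length 5 -- new best
  Position 6 ('a'): repeat (last at 2), move window start to 3
  Position 6 ('a'): window [3,6] length 4
Longest substring with no repeats: "faebg" with length 5

5


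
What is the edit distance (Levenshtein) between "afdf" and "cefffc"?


Computing edit distance: "afdf" -> "cefffc"
DP table:
           c    e    f    f    f    c
      0    1    2    3    4    5    6
  a   1    1    2    3    4    5    6
  f   2    2    2    2    3    4    5
  d   3    3    3    3    3    4    5
  f   4    4    4    3    3    3    4
Edit distance = dp[4][6] = 4

4


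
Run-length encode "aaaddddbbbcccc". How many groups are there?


Input: aaaddddbbbcccc
Scanning for consecutive runs:
  Group 1: 'a' x 3 (positions 0-2)
  Group 2: 'd' x 4 (positions 3-6)
  Group 3: 'b' x 3 (positions 7-9)
  Group 4: 'c' x 4 (positions 10-13)
Total groups: 4

4


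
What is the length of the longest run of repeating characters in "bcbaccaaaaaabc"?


Input: "bcbaccaaaaaabc"
Scanning for longest run:
  Position 1 ('c'): new char, reset run to 1
  Position 2 ('b'): new char, reset run to 1
  Position 3 ('a'): new char, reset run to 1
  Position 4 ('c'): new char, reset run to 1
  Position 5 ('c'): continues run of 'c', length=2
  Position 6 ('a'): new char, reset run to 1
  Position 7 ('a'): continues run of 'a', length=2
  Position 8 ('a'): continues run of 'a', length=3
  Position 9 ('a'): continues run of 'a', length=4
  Position 10 ('a'): continues run of 'a', length=5
  Position 11 ('a'): continues run of 'a', length=6
  Position 12 ('b'): new char, reset run to 1
  Position 13 ('c'): new char, reset run to 1
Longest run: 'a' with length 6

6


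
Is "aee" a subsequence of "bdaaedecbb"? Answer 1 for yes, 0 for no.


Check if "aee" is a subsequence of "bdaaedecbb"
Greedy scan:
  Position 0 ('b'): no match needed
  Position 1 ('d'): no match needed
  Position 2 ('a'): matches sub[0] = 'a'
  Position 3 ('a'): no match needed
  Position 4 ('e'): matches sub[1] = 'e'
  Position 5 ('d'): no match needed
  Position 6 ('e'): matches sub[2] = 'e'
  Position 7 ('c'): no match needed
  Position 8 ('b'): no match needed
  Position 9 ('b'): no match needed
All 3 characters matched => is a subsequence

1


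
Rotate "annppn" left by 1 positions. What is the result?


Input: "annppn", rotate left by 1
First 1 characters: "a"
Remaining characters: "nnppn"
Concatenate remaining + first: "nnppn" + "a" = "nnppna"

nnppna


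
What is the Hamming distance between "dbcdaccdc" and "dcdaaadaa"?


Comparing "dbcdaccdc" and "dcdaaadaa" position by position:
  Position 0: 'd' vs 'd' => same
  Position 1: 'b' vs 'c' => differ
  Position 2: 'c' vs 'd' => differ
  Position 3: 'd' vs 'a' => differ
  Position 4: 'a' vs 'a' => same
  Position 5: 'c' vs 'a' => differ
  Position 6: 'c' vs 'd' => differ
  Position 7: 'd' vs 'a' => differ
  Position 8: 'c' vs 'a' => differ
Total differences (Hamming distance): 7

7


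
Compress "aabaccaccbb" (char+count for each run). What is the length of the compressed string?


Input: aabaccaccbb
Runs:
  'a' x 2 => "a2"
  'b' x 1 => "b1"
  'a' x 1 => "a1"
  'c' x 2 => "c2"
  'a' x 1 => "a1"
  'c' x 2 => "c2"
  'b' x 2 => "b2"
Compressed: "a2b1a1c2a1c2b2"
Compressed length: 14

14


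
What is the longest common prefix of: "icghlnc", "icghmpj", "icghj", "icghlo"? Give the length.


Words: icghlnc, icghmpj, icghj, icghlo
  Position 0: all 'i' => match
  Position 1: all 'c' => match
  Position 2: all 'g' => match
  Position 3: all 'h' => match
  Position 4: ('l', 'm', 'j', 'l') => mismatch, stop
LCP = "icgh" (length 4)

4


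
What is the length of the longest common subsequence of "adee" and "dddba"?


LCS of "adee" and "dddba"
DP table:
           d    d    d    b    a
      0    0    0    0    0    0
  a   0    0    0    0    0    1
  d   0    1    1    1    1    1
  e   0    1    1    1    1    1
  e   0    1    1    1    1    1
LCS length = dp[4][5] = 1

1


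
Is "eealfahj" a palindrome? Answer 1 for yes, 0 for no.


Input: eealfahj
Reversed: jhaflaee
  Compare pos 0 ('e') with pos 7 ('j'): MISMATCH
  Compare pos 1 ('e') with pos 6 ('h'): MISMATCH
  Compare pos 2 ('a') with pos 5 ('a'): match
  Compare pos 3 ('l') with pos 4 ('f'): MISMATCH
Result: not a palindrome

0


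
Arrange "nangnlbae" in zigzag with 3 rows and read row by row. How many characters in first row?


Zigzag "nangnlbae" into 3 rows:
Placing characters:
  'n' => row 0
  'a' => row 1
  'n' => row 2
  'g' => row 1
  'n' => row 0
  'l' => row 1
  'b' => row 2
  'a' => row 1
  'e' => row 0
Rows:
  Row 0: "nne"
  Row 1: "agla"
  Row 2: "nb"
First row length: 3

3


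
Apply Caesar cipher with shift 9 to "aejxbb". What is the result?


Caesar cipher: shift "aejxbb" by 9
  'a' (pos 0) + 9 = pos 9 = 'j'
  'e' (pos 4) + 9 = pos 13 = 'n'
  'j' (pos 9) + 9 = pos 18 = 's'
  'x' (pos 23) + 9 = pos 6 = 'g'
  'b' (pos 1) + 9 = pos 10 = 'k'
  'b' (pos 1) + 9 = pos 10 = 'k'
Result: jnsgkk

jnsgkk


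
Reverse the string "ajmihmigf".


Input: ajmihmigf
Reading characters right to left:
  Position 8: 'f'
  Position 7: 'g'
  Position 6: 'i'
  Position 5: 'm'
  Position 4: 'h'
  Position 3: 'i'
  Position 2: 'm'
  Position 1: 'j'
  Position 0: 'a'
Reversed: fgimhimja

fgimhimja


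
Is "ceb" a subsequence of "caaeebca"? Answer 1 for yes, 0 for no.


Check if "ceb" is a subsequence of "caaeebca"
Greedy scan:
  Position 0 ('c'): matches sub[0] = 'c'
  Position 1 ('a'): no match needed
  Position 2 ('a'): no match needed
  Position 3 ('e'): matches sub[1] = 'e'
  Position 4 ('e'): no match needed
  Position 5 ('b'): matches sub[2] = 'b'
  Position 6 ('c'): no match needed
  Position 7 ('a'): no match needed
All 3 characters matched => is a subsequence

1


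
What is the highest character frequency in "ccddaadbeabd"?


Input: ccddaadbeabd
Character counts:
  'a': 3
  'b': 2
  'c': 2
  'd': 4
  'e': 1
Maximum frequency: 4

4


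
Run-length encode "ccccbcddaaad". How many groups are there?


Input: ccccbcddaaad
Scanning for consecutive runs:
  Group 1: 'c' x 4 (positions 0-3)
  Group 2: 'b' x 1 (positions 4-4)
  Group 3: 'c' x 1 (positions 5-5)
  Group 4: 'd' x 2 (positions 6-7)
  Group 5: 'a' x 3 (positions 8-10)
  Group 6: 'd' x 1 (positions 11-11)
Total groups: 6

6


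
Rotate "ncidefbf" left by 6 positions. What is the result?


Input: "ncidefbf", rotate left by 6
First 6 characters: "ncidef"
Remaining characters: "bf"
Concatenate remaining + first: "bf" + "ncidef" = "bfncidef"

bfncidef


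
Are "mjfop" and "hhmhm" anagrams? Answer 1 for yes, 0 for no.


Strings: "mjfop", "hhmhm"
Sorted first:  fjmop
Sorted second: hhhmm
Differ at position 0: 'f' vs 'h' => not anagrams

0


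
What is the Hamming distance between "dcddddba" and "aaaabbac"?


Comparing "dcddddba" and "aaaabbac" position by position:
  Position 0: 'd' vs 'a' => differ
  Position 1: 'c' vs 'a' => differ
  Position 2: 'd' vs 'a' => differ
  Position 3: 'd' vs 'a' => differ
  Position 4: 'd' vs 'b' => differ
  Position 5: 'd' vs 'b' => differ
  Position 6: 'b' vs 'a' => differ
  Position 7: 'a' vs 'c' => differ
Total differences (Hamming distance): 8

8


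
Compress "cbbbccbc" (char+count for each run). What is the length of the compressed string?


Input: cbbbccbc
Runs:
  'c' x 1 => "c1"
  'b' x 3 => "b3"
  'c' x 2 => "c2"
  'b' x 1 => "b1"
  'c' x 1 => "c1"
Compressed: "c1b3c2b1c1"
Compressed length: 10

10


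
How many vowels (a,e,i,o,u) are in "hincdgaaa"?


Input: hincdgaaa
Checking each character:
  'h' at position 0: consonant
  'i' at position 1: vowel (running total: 1)
  'n' at position 2: consonant
  'c' at position 3: consonant
  'd' at position 4: consonant
  'g' at position 5: consonant
  'a' at position 6: vowel (running total: 2)
  'a' at position 7: vowel (running total: 3)
  'a' at position 8: vowel (running total: 4)
Total vowels: 4

4


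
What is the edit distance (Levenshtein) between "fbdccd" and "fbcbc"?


Computing edit distance: "fbdccd" -> "fbcbc"
DP table:
           f    b    c    b    c
      0    1    2    3    4    5
  f   1    0    1    2    3    4
  b   2    1    0    1    2    3
  d   3    2    1    1    2    3
  c   4    3    2    1    2    2
  c   5    4    3    2    2    2
  d   6    5    4    3    3    3
Edit distance = dp[6][5] = 3

3


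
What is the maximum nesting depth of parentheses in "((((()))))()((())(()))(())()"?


Input: "((((()))))()((())(()))(())()"
Tracking depth:
  Position 0 '(': depth becomes 1
  Position 1 '(': depth becomes 2
  Position 2 '(': depth becomes 3
  Position 3 '(': depth becomes 4
  Position 4 '(': depth becomes 5
  Position 5 ')': depth becomes 4
  Position 6 ')': depth becomes 3
  Position 7 ')': depth becomes 2
  Position 8 ')': depth becomes 1
  Position 9 ')': depth becomes 0
  Position 10 '(': depth becomes 1
  Position 11 ')': depth becomes 0
  Position 12 '(': depth becomes 1
  Position 13 '(': depth becomes 2
  Position 14 '(': depth becomes 3
  Position 15 ')': depth becomes 2
  Position 16 ')': depth becomes 1
  Position 17 '(': depth becomes 2
  Position 18 '(': depth becomes 3
  Position 19 ')': depth becomes 2
  Position 20 ')': depth becomes 1
  Position 21 ')': depth becomes 0
  Position 22 '(': depth becomes 1
  Position 23 '(': depth becomes 2
  Position 24 ')': depth becomes 1
  Position 25 ')': depth becomes 0
  Position 26 '(': depth becomes 1
  Position 27 ')': depth becomes 0
Maximum depth reached: 5

5


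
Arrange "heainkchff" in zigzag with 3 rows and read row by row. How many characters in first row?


Zigzag "heainkchff" into 3 rows:
Placing characters:
  'h' => row 0
  'e' => row 1
  'a' => row 2
  'i' => row 1
  'n' => row 0
  'k' => row 1
  'c' => row 2
  'h' => row 1
  'f' => row 0
  'f' => row 1
Rows:
  Row 0: "hnf"
  Row 1: "eikhf"
  Row 2: "ac"
First row length: 3

3


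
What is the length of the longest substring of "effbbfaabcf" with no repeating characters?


Input: "effbbfaabcf"
Sliding window (track last position of each char):
  Position 0 ('e'): window [0,0] length 1 -- new best
  Position 1 ('f'): window [0,1] length 2 -- new best
  Position 2 ('f'): repeat (last at 1), move window start to 2
  Position 2 ('f'): window [2,2] length 1
  Position 3 ('b'): window [2,3] length 2
  Position 4 ('b'): repeat (last at 3), move window start to 4
  Position 4 ('b'): window [4,4] length 1
  Position 5 ('f'): window [4,5] length 2
  Position 6 ('a'): window [4,6] length 3 -- new best
  Position 7 ('a'): repeat (last at 6), move window start to 7
  Position 7 ('a'): window [7,7] length 1
  Position 8 ('b'): window [7,8] length 2
  Position 9 ('c'): window [7,9] length 3
  Position 10 ('f'): window [7,10] length 4 -- new best
Longest substring with no repeats: "abcf" with length 4

4


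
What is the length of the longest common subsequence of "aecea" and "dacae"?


LCS of "aecea" and "dacae"
DP table:
           d    a    c    a    e
      0    0    0    0    0    0
  a   0    0    1    1    1    1
  e   0    0    1    1    1    2
  c   0    0    1    2    2    2
  e   0    0    1    2    2    3
  a   0    0    1    2    3    3
LCS length = dp[5][5] = 3

3


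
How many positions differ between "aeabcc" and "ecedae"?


Comparing "aeabcc" and "ecedae" position by position:
  Position 0: 'a' vs 'e' => DIFFER
  Position 1: 'e' vs 'c' => DIFFER
  Position 2: 'a' vs 'e' => DIFFER
  Position 3: 'b' vs 'd' => DIFFER
  Position 4: 'c' vs 'a' => DIFFER
  Position 5: 'c' vs 'e' => DIFFER
Positions that differ: 6

6


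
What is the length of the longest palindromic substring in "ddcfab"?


Input: "ddcfab"
Checking substrings for palindromes:
  [0:2] "dd" (len 2) => palindrome
Longest palindromic substring: "dd" with length 2

2


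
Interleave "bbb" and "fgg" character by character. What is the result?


Interleaving "bbb" and "fgg":
  Position 0: 'b' from first, 'f' from second => "bf"
  Position 1: 'b' from first, 'g' from second => "bg"
  Position 2: 'b' from first, 'g' from second => "bg"
Result: bfbgbg

bfbgbg


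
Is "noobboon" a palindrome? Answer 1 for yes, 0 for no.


Input: noobboon
Reversed: noobboon
  Compare pos 0 ('n') with pos 7 ('n'): match
  Compare pos 1 ('o') with pos 6 ('o'): match
  Compare pos 2 ('o') with pos 5 ('o'): match
  Compare pos 3 ('b') with pos 4 ('b'): match
Result: palindrome

1


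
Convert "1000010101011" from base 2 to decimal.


Input: "1000010101011" in base 2
Positional expansion:
  Digit '1' (value 1) x 2^12 = 4096
  Digit '0' (value 0) x 2^11 = 0
  Digit '0' (value 0) x 2^10 = 0
  Digit '0' (value 0) x 2^9 = 0
  Digit '0' (value 0) x 2^8 = 0
  Digit '1' (value 1) x 2^7 = 128
  Digit '0' (value 0) x 2^6 = 0
  Digit '1' (value 1) x 2^5 = 32
  Digit '0' (value 0) x 2^4 = 0
  Digit '1' (value 1) x 2^3 = 8
  Digit '0' (value 0) x 2^2 = 0
  Digit '1' (value 1) x 2^1 = 2
  Digit '1' (value 1) x 2^0 = 1
Sum = 4267

4267


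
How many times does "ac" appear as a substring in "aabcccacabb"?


Searching for "ac" in "aabcccacabb"
Scanning each position:
  Position 0: "aa" => no
  Position 1: "ab" => no
  Position 2: "bc" => no
  Position 3: "cc" => no
  Position 4: "cc" => no
  Position 5: "ca" => no
  Position 6: "ac" => MATCH
  Position 7: "ca" => no
  Position 8: "ab" => no
  Position 9: "bb" => no
Total occurrences: 1

1


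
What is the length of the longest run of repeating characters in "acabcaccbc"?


Input: "acabcaccbc"
Scanning for longest run:
  Position 1 ('c'): new char, reset run to 1
  Position 2 ('a'): new char, reset run to 1
  Position 3 ('b'): new char, reset run to 1
  Position 4 ('c'): new char, reset run to 1
  Position 5 ('a'): new char, reset run to 1
  Position 6 ('c'): new char, reset run to 1
  Position 7 ('c'): continues run of 'c', length=2
  Position 8 ('b'): new char, reset run to 1
  Position 9 ('c'): new char, reset run to 1
Longest run: 'c' with length 2

2


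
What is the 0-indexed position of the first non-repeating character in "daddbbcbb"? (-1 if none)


Input: daddbbcbb
Character frequencies:
  'a': 1
  'b': 4
  'c': 1
  'd': 3
Scanning left to right for freq == 1:
  Position 0 ('d'): freq=3, skip
  Position 1 ('a'): unique! => answer = 1

1


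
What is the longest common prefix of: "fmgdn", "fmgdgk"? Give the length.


Words: fmgdn, fmgdgk
  Position 0: all 'f' => match
  Position 1: all 'm' => match
  Position 2: all 'g' => match
  Position 3: all 'd' => match
  Position 4: ('n', 'g') => mismatch, stop
LCP = "fmgd" (length 4)

4


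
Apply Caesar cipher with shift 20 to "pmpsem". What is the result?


Caesar cipher: shift "pmpsem" by 20
  'p' (pos 15) + 20 = pos 9 = 'j'
  'm' (pos 12) + 20 = pos 6 = 'g'
  'p' (pos 15) + 20 = pos 9 = 'j'
  's' (pos 18) + 20 = pos 12 = 'm'
  'e' (pos 4) + 20 = pos 24 = 'y'
  'm' (pos 12) + 20 = pos 6 = 'g'
Result: jgjmyg

jgjmyg


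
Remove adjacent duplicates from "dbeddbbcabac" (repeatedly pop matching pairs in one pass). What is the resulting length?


Input: dbeddbbcabac
Stack-based adjacent duplicate removal:
  Read 'd': push. Stack: d
  Read 'b': push. Stack: db
  Read 'e': push. Stack: dbe
  Read 'd': push. Stack: dbed
  Read 'd': matches stack top 'd' => pop. Stack: dbe
  Read 'b': push. Stack: dbeb
  Read 'b': matches stack top 'b' => pop. Stack: dbe
  Read 'c': push. Stack: dbec
  Read 'a': push. Stack: dbeca
  Read 'b': push. Stack: dbecab
  Read 'a': push. Stack: dbecaba
  Read 'c': push. Stack: dbecabac
Final stack: "dbecabac" (length 8)

8


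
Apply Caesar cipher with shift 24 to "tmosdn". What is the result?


Caesar cipher: shift "tmosdn" by 24
  't' (pos 19) + 24 = pos 17 = 'r'
  'm' (pos 12) + 24 = pos 10 = 'k'
  'o' (pos 14) + 24 = pos 12 = 'm'
  's' (pos 18) + 24 = pos 16 = 'q'
  'd' (pos 3) + 24 = pos 1 = 'b'
  'n' (pos 13) + 24 = pos 11 = 'l'
Result: rkmqbl

rkmqbl
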